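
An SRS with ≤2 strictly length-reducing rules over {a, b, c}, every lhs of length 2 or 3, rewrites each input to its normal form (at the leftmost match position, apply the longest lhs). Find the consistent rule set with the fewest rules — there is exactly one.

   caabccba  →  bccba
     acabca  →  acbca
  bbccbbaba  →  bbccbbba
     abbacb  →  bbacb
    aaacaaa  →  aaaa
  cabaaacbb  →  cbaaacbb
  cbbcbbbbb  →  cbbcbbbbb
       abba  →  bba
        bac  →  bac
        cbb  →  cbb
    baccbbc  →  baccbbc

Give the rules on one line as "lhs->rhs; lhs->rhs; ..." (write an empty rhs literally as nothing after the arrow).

  | caabccba => bccba
  | acabca => acbca
  | bbccbbaba => bbccbbba
  | abbacb => bbacb

ab->b; caa->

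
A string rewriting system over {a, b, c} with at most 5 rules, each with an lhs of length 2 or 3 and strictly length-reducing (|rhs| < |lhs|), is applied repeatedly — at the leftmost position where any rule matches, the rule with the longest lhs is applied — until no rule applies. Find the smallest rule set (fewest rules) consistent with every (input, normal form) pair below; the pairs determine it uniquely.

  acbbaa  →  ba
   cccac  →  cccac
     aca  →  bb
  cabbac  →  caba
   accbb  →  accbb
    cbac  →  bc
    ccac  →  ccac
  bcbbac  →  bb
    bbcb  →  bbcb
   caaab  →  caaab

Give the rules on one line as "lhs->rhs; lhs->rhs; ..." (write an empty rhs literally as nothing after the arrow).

  | acbbaa => cbaa => ba
  | cccac
  | aca => bb
  | cabbac => caba

aca->bb; acb->c; bac->a; cba->b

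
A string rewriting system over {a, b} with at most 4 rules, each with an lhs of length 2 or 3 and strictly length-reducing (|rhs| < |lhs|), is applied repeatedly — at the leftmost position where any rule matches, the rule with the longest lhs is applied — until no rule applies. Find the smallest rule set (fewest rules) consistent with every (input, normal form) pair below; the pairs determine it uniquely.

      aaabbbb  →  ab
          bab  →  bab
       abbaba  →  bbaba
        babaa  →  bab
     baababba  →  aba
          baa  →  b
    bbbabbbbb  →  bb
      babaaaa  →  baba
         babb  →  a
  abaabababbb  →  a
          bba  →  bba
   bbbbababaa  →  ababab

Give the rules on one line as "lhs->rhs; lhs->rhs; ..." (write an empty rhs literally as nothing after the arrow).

  | aaabbbb => bbbb => ab
  | bab
  | abbaba => bbaba
  | babaa => bab

aa->; aaa->; abb->bb; bbb->a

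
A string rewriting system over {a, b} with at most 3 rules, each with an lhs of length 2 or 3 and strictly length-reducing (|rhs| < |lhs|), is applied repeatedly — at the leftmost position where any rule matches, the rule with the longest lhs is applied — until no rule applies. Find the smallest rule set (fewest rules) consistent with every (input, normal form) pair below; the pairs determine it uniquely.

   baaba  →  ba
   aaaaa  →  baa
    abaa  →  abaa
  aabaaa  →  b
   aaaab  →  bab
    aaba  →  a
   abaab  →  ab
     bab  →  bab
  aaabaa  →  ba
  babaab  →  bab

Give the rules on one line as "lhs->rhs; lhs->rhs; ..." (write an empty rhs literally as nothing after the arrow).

  | baaba => ba
  | aaaaa => baa
  | abaa
  | aabaaa => aaa => b

aaa->b; aab->; bba->b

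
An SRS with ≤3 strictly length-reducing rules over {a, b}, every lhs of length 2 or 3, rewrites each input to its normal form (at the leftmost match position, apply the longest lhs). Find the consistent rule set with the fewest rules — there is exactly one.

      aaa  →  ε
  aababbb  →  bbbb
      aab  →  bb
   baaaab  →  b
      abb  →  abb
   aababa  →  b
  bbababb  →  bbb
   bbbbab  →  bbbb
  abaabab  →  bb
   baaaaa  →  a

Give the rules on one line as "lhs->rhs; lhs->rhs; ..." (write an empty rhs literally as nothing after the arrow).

  | aaa => ba => ε
  | aababbb => bbabbb => bbbb
  | aab => bb
  | baaaab => aaab => bab => b

aa->b; ba->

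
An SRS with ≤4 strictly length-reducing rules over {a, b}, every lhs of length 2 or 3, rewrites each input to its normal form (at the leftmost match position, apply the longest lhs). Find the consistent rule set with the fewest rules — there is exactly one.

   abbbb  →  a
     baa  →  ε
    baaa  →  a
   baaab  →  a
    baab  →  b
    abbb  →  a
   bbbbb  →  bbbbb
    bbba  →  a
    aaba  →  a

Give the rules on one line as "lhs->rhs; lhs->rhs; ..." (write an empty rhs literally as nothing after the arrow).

aa->; ab->a; ba->a

  | abbbb => abbb => abb => ab => a
  | baa => aa => ε
  | baaa => aaa => a
  | baaab => aaab => ab => a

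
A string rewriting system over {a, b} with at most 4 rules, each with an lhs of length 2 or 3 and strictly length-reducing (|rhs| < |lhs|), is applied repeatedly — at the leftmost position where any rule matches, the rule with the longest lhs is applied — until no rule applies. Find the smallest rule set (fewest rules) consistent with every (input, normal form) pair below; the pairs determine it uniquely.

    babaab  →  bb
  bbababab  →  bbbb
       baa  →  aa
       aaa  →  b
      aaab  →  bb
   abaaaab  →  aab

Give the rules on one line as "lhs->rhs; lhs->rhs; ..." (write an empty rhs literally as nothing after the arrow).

aaa->b; aba->bb; baa->aa; bba->

  | babaab => bbbab => bb
  | bbababab => babab => bbbb
  | baa => aa
  | aaa => b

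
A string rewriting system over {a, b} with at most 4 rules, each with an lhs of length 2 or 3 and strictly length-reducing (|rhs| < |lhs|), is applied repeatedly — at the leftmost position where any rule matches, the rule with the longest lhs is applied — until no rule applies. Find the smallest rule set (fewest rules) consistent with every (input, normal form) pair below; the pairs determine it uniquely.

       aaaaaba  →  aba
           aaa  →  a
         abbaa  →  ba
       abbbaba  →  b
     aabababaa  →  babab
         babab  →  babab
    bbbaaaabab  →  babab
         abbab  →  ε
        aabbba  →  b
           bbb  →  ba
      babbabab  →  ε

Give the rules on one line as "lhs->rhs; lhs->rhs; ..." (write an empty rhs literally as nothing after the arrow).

  | aaaaaba => aaaba => aba
  | aaa => a
  | abbaa => aaba => ba
  | abbbaba => abaaba => abba => aab => b

aa->; bb->; bba->ab; bbb->ba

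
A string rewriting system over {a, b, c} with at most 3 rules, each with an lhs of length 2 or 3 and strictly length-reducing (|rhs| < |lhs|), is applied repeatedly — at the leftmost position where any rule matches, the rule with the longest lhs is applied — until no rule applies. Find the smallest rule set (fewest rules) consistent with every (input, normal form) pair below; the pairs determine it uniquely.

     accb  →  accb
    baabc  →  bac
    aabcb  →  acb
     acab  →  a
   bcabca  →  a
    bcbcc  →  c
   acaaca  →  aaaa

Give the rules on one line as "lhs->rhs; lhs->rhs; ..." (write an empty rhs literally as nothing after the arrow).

  | accb
  | baabc => bac
  | aabcb => acb
  | acab => aab => a

ab->; bc->; ca->a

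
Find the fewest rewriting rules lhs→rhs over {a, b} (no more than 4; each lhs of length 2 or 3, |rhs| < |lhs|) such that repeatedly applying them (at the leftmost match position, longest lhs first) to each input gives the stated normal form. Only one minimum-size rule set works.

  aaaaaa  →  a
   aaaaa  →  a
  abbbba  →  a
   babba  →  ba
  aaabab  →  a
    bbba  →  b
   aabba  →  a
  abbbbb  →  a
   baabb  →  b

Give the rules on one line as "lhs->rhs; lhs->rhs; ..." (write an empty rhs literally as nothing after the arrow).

aa->a; ab->a; bab->; bba->

  | aaaaaa => aaaaa => aaaa => aaa => aa => a
  | aaaaa => aaaa => aaa => aa => a
  | abbbba => abbba => abba => aba => aa => a
  | babba => ba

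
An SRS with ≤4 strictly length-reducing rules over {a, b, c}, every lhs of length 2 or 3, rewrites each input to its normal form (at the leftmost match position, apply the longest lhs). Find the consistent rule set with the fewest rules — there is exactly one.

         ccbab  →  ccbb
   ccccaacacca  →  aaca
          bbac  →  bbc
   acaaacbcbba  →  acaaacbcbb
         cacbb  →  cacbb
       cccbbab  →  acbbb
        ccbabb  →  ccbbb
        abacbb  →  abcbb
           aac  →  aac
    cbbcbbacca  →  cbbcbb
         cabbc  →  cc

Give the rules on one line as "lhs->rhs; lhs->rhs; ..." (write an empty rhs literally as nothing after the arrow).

abb->; ba->b; cca->; ccc->ac

  | ccbab => ccbb
  | ccccaacacca => accaacacca => aacacca => aaca
  | bbac => bbc
  | acaaacbcbba => acaaacbcbb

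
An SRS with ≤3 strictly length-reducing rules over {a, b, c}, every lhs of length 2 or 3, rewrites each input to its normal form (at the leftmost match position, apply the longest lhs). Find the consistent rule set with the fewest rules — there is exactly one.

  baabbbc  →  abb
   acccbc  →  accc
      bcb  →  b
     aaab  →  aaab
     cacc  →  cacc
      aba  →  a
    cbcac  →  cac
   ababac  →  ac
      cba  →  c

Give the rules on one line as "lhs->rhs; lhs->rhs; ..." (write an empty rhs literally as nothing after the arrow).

ba->; bc->

  | baabbbc => abbbc => abb
  | acccbc => accc
  | bcb => b
  | aaab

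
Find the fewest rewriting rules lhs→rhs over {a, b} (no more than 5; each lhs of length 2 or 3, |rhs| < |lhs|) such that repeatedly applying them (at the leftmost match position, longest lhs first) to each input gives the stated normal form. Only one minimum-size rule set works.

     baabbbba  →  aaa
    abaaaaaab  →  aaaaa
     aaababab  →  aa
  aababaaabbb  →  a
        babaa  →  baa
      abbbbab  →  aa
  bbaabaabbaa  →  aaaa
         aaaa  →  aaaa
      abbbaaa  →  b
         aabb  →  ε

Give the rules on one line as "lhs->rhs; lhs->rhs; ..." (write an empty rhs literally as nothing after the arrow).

  | baabbbba => babbba => bbba => aaa
  | abaaaaaab => aaaaaab => aaaaa
  | aaababab => aaabab => aaab => aa
  | aababaaabbb => aabaaabbb => aaaabbb => aaabb => aab => a

ab->; bb->b; bba->bb; bbb->aa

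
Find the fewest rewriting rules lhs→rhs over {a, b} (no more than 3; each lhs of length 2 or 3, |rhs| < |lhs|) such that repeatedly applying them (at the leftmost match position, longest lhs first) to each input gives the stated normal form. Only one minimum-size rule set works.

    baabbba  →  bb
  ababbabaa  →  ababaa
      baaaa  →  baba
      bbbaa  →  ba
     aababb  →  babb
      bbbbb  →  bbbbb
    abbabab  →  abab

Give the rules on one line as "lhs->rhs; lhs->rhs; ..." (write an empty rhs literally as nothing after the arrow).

aaa->ab; aab->b; bba->

  | baabbba => bbbba => bb
  | ababbabaa => ababaa
  | baaaa => baba
  | bbbaa => ba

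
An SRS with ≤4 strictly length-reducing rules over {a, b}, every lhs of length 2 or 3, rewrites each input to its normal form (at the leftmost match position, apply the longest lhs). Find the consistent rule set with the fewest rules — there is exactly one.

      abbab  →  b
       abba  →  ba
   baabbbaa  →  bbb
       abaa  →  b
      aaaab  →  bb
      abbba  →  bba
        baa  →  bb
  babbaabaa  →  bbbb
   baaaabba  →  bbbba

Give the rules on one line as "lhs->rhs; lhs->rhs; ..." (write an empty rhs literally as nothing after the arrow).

  | abbab => bab => b
  | abba => ba
  | baabbbaa => babbaa => bbaa => bbb
  | abaa => aa => b

aa->b; aaa->bb; aab->a; ab->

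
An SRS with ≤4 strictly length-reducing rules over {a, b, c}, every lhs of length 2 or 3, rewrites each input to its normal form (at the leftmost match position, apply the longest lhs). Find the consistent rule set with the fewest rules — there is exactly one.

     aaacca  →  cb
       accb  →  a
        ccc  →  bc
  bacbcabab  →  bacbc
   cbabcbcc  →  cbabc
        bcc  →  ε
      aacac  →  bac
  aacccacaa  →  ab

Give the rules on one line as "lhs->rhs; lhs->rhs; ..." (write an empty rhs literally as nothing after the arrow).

aa->c; aba->b; bb->; cc->b

  | aaacca => cacca => caba => cb
  | accb => abb => a
  | ccc => bc
  | bacbcabab => bacbcbb => bacbc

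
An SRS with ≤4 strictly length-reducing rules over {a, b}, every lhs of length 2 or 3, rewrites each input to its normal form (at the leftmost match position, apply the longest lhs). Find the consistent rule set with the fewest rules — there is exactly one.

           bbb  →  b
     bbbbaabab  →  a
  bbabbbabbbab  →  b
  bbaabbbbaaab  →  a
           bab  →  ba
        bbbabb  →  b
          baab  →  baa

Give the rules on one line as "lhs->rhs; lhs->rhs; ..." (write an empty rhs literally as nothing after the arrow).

  | bbb => bb => b
  | bbbbaabab => bbbaabab => bbaabab => abab => abb => ab => a
  | bbabbbabbbab => bbbabbbab => bbabbbab => bbbab => bbab => b
  | bbaabbbbaaab => abbbbaaab => abbbaaab => abbaaab => abaaab => abaab => abab => abb => ab => a

ab->a; aba->ab; bb->b; bba->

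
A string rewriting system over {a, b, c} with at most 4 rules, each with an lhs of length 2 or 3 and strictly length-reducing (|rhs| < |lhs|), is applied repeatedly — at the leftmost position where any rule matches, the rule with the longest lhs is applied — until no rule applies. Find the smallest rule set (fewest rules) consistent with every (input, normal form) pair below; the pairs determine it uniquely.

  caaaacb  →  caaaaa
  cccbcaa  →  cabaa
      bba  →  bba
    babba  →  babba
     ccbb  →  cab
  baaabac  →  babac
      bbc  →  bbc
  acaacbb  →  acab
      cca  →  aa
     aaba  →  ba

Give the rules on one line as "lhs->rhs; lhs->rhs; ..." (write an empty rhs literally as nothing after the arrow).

aab->b; cb->a; cbc->bb; cca->aa

  | caaaacb => caaaaa
  | cccbcaa => ccbbaa => cabaa
  | bba
  | babba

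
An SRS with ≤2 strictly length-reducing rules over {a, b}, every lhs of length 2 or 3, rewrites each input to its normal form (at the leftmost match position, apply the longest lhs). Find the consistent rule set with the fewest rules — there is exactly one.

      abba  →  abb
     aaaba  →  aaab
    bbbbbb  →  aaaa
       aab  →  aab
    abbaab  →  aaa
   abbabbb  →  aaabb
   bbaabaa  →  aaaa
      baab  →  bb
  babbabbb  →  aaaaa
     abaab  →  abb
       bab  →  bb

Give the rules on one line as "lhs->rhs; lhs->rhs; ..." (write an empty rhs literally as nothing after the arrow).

ba->b; bbb->aa

  | abba => abb
  | aaaba => aaab
  | bbbbbb => aabbb => aaaa
  | aab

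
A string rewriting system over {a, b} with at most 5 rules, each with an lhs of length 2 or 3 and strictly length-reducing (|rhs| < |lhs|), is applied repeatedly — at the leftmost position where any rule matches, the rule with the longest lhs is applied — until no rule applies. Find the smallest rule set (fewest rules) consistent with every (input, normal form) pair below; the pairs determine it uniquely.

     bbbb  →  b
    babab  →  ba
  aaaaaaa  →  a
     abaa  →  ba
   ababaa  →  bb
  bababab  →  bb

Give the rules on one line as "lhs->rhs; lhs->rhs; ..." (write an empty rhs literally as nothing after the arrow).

  | bbbb => bab => b
  | babab => bbb => ba
  | aaaaaaa => aaaaa => aaa => a
  | abaa => ba

aa->; ab->; aba->b; bbb->ba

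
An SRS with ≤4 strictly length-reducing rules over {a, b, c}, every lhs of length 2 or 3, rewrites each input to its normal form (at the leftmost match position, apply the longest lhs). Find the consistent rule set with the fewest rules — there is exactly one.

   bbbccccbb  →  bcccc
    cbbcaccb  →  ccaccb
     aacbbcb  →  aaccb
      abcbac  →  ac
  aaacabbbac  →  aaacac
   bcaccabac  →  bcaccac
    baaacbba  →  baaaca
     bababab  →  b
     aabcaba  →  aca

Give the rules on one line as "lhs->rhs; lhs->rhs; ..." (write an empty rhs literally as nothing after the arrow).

ab->; bb->; cba->a

  | bbbccccbb => bccccbb => bcccc
  | cbbcaccb => ccaccb
  | aacbbcb => aaccb
  | abcbac => cbac => ac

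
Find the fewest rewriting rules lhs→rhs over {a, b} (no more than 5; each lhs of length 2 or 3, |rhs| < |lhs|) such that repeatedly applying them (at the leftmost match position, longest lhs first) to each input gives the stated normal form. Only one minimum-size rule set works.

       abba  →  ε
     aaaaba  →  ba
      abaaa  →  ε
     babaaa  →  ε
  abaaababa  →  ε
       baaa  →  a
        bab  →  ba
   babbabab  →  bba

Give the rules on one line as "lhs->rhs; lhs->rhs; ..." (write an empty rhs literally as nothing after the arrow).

  | abba => baa => ε
  | aaaaba => aaba => ba
  | abaaa => aaaa => aa => ε
  | babaaa => baaaa => aa => ε

aa->; ab->a; abb->ba; baa->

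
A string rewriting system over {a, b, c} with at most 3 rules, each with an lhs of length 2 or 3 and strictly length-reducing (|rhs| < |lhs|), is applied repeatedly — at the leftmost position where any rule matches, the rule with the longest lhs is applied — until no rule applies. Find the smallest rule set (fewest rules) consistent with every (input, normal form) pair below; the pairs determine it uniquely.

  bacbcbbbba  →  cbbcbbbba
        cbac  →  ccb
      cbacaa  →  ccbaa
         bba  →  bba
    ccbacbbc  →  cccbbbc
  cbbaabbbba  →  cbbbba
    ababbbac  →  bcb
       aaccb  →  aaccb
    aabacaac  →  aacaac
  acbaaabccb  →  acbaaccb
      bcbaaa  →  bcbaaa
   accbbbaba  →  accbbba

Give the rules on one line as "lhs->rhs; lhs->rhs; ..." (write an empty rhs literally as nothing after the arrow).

ab->; bac->cb

  | bacbcbbbba => cbbcbbbba
  | cbac => ccb
  | cbacaa => ccbaa
  | bba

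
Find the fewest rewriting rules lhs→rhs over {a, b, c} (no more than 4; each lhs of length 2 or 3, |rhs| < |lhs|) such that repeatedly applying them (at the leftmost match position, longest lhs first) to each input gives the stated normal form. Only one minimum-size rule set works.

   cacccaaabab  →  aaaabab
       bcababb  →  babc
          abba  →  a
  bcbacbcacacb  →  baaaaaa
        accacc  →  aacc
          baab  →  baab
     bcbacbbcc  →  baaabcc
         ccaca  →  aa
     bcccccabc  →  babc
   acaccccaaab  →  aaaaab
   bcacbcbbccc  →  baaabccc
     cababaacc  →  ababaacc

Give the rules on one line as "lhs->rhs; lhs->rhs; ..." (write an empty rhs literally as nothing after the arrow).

abb->c; ca->a; cb->a

  | cacccaaabab => acccaaabab => accaaabab => acaaabab => aaaabab
  | bcababb => bababb => babc
  | abba => ca => a
  | bcbacbcacacb => baacbcacacb => baaacacacb => baaaacacb => baaaaacb => baaaaaa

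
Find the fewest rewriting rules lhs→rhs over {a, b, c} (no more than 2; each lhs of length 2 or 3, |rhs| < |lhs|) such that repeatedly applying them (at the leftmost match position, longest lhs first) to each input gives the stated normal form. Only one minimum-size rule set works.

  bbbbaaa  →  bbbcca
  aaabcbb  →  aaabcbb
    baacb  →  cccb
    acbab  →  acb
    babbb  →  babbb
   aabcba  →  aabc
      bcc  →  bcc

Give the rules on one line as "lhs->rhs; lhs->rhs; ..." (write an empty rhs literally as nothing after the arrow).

  | bbbbaaa => bbbcca
  | aaabcbb
  | baacb => cccb
  | acbab => acb

baa->cc; cba->c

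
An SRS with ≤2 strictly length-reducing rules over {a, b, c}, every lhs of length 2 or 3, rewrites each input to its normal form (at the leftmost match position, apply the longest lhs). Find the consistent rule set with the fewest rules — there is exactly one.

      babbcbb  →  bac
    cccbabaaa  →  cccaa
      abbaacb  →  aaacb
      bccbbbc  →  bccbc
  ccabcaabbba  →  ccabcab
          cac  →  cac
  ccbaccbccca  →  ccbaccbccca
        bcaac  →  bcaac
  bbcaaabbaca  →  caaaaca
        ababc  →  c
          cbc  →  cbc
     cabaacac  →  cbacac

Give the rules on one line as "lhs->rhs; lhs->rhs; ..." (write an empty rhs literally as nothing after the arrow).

aba->b; bb->

  | babbcbb => bacbb => bac
  | cccbabaaa => cccbbaa => cccaa
  | abbaacb => aaacb
  | bccbbbc => bccbc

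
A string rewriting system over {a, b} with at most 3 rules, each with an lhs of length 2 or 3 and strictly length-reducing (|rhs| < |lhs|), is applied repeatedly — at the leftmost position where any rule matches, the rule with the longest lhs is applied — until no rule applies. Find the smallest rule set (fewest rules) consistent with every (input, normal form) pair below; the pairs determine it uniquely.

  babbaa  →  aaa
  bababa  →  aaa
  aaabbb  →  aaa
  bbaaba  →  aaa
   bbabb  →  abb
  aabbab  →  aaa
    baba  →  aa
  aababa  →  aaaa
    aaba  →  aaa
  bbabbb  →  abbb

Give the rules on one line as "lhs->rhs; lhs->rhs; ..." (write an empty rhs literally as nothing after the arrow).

aab->aa; ba->a

  | babbaa => abbaa => abaa => aaa
  | bababa => ababa => aaba => aaa
  | aaabbb => aaabb => aaab => aaa
  | bbaaba => baaba => aaba => aaa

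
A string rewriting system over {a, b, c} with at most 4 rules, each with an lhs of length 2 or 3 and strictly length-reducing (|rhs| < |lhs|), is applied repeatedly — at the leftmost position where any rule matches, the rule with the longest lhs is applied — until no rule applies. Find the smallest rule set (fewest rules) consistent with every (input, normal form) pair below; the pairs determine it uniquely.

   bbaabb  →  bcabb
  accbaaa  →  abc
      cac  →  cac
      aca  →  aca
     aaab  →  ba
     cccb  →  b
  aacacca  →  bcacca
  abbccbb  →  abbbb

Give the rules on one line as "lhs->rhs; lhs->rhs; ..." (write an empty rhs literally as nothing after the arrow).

  | bbaabb => bcabb
  | accbaaa => acbaaa => abaaa => abba => abc
  | cac
  | aca

aa->b; bab->ba; bba->bc; cb->b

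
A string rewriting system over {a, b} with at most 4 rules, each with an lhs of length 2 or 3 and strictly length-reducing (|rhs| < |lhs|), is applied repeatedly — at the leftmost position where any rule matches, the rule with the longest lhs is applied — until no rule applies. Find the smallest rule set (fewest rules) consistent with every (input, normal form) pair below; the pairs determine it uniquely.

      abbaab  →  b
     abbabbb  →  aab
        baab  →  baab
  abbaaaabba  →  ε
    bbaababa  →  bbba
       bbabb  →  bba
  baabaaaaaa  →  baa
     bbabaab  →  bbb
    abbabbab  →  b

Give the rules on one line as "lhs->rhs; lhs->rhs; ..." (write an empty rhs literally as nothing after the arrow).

  | abbaab => aaab => b
  | abbabbb => aabbb => aab
  | baab
  | abbaaaabba => aaaaabba => aabba => aaa => ε

aaa->; aba->aa; abb->a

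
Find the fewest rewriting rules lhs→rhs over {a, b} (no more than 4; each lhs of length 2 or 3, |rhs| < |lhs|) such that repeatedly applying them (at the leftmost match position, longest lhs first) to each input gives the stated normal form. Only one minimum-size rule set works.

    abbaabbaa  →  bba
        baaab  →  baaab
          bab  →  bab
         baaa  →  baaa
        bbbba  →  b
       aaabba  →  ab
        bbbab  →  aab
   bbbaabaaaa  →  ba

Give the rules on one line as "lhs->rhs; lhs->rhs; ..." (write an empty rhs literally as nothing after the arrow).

  | abbaabbaa => baabbaa => babaa => bba
  | baaab
  | bab
  | baaa

aba->b; abb->b; bbb->a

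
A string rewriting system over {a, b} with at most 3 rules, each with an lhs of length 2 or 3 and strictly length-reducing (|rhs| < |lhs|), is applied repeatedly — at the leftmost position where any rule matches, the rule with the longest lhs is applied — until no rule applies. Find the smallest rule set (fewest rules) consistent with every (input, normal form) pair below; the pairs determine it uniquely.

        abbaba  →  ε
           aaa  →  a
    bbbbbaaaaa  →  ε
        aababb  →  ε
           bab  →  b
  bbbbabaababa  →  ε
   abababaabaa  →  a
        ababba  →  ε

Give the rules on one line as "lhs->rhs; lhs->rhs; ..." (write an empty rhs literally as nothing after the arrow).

  | abbaba => aaba => ba => ε
  | aaa => a
  | bbbbbaaaaa => bbbaaaaa => baaaaa => aaaa => aa => ε
  | aababb => babb => bb => ε

aa->; ba->; bb->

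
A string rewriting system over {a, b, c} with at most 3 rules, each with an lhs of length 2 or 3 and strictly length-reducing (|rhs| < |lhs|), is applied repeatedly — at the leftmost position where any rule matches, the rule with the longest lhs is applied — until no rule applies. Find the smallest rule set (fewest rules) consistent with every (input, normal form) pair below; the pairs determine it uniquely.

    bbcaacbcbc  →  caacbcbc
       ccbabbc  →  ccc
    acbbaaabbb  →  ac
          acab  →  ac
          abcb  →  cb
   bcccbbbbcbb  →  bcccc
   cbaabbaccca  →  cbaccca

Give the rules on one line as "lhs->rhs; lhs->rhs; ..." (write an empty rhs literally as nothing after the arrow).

ab->; bb->

  | bbcaacbcbc => caacbcbc
  | ccbabbc => ccbbc => ccc
  | acbbaaabbb => acaaabbb => acaabb => acab => ac
  | acab => ac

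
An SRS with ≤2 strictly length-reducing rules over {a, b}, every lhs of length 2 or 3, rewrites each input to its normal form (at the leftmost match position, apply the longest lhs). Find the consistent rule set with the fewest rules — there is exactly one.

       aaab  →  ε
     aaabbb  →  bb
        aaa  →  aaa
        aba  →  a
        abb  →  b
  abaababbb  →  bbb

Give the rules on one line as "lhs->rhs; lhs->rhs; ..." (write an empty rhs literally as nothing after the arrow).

aab->b; ab->

  | aaab => ab => ε
  | aaabbb => abbb => bb
  | aaa
  | aba => a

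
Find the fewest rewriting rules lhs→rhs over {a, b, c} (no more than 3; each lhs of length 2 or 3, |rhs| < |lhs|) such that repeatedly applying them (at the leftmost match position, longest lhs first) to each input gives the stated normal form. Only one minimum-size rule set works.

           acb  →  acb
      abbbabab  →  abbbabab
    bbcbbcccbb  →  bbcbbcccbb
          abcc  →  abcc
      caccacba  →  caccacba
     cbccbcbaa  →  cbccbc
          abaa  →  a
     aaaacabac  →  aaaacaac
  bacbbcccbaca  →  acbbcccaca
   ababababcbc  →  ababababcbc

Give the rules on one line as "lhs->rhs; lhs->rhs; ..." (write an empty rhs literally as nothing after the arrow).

  | acb
  | abbbabab
  | bbcbbcccbb
  | abcc

baa->; bac->ac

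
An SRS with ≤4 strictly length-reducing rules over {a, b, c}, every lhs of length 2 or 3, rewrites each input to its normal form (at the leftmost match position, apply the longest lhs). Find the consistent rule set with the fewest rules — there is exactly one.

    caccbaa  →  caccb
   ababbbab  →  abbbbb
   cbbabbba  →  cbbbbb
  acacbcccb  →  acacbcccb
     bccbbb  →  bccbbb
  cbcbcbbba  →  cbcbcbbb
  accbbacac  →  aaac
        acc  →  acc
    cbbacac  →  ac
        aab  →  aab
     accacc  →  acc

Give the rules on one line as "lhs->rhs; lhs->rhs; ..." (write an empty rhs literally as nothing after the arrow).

  | caccbaa => caccba => caccb
  | ababbbab => abbbbab => abbbbb
  | cbbabbba => cbbbbba => cbbbbb
  | acacbcccb

ba->b; bbc->aa; caa->; cca->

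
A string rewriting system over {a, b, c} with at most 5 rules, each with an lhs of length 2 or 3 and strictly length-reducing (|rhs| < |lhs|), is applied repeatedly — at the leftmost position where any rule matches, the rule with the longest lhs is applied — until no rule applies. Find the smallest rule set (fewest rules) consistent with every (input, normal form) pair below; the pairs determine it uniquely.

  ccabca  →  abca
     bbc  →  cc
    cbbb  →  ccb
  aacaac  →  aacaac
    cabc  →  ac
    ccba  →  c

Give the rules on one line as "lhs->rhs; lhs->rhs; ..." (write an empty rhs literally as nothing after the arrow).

bb->c; cab->a; cba->; cca->a

  | ccabca => abca
  | bbc => cc
  | cbbb => ccb
  | aacaac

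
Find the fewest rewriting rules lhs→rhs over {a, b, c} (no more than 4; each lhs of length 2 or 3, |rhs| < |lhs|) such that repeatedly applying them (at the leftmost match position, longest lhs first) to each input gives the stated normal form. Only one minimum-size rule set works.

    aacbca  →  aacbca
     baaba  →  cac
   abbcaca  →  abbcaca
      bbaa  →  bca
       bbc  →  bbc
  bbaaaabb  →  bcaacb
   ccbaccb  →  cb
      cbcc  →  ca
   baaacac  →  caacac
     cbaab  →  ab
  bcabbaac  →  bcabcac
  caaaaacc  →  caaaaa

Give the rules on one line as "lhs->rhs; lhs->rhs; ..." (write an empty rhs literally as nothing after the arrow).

  | aacbca
  | baaba => caba => cac
  | abbcaca
  | bbaa => bca

aab->ac; ba->c; bcc->a; cc->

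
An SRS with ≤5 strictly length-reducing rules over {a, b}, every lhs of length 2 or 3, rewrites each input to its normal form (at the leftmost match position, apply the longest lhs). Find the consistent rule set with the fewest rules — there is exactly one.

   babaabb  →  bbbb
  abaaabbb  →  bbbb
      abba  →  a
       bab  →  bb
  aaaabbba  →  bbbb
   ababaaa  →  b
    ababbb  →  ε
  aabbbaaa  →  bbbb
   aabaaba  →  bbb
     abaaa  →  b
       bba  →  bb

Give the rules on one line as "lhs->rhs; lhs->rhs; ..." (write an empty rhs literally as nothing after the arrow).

aa->b; ab->; abb->ab; ba->b

  | babaabb => bbaabb => bbabb => bbbb
  | abaaabbb => aaabbb => babbb => bbbb
  | abba => aba => a
  | bab => bb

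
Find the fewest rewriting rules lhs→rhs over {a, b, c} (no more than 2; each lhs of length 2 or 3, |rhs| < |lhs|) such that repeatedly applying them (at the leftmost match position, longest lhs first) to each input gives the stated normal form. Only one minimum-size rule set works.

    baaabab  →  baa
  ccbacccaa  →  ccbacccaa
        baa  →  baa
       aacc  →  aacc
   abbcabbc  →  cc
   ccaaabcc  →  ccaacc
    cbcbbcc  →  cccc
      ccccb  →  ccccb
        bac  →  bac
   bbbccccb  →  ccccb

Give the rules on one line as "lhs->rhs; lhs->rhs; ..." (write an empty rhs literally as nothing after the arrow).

  | baaabab => baaab => baa
  | ccbacccaa
  | baa
  | aacc

ab->; bc->c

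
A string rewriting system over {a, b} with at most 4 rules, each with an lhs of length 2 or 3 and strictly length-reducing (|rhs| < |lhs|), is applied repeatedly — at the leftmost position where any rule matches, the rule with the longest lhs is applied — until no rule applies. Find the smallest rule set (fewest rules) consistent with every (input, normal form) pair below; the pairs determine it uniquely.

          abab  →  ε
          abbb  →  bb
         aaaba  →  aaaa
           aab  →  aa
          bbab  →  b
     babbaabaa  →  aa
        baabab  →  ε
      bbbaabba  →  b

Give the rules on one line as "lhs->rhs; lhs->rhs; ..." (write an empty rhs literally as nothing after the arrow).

aab->aa; ab->; ba->; bab->

  | abab => ab => ε
  | abbb => bb
  | aaaba => aaaa
  | aab => aa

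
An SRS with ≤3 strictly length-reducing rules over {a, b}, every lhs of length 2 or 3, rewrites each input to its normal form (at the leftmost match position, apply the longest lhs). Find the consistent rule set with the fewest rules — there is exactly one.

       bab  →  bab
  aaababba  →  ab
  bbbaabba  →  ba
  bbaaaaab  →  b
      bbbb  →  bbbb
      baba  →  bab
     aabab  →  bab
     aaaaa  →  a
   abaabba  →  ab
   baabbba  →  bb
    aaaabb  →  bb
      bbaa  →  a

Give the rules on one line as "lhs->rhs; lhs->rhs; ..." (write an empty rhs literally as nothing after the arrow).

  | bab
  | aaababba => ababba => abbba => ab
  | bbbaabba => babba => ba
  | bbaaaaab => aaaab => aab => b

aa->; aba->ab; bba->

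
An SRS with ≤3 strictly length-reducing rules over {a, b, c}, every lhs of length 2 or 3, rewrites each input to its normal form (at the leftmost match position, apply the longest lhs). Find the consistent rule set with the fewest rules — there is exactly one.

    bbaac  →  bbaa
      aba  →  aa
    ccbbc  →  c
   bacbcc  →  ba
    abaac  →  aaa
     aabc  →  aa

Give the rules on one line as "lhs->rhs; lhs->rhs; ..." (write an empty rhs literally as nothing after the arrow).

ab->a; ac->a; cb->

  | bbaac => bbaa
  | aba => aa
  | ccbbc => cbc => c
  | bacbcc => babcc => bacc => bac => ba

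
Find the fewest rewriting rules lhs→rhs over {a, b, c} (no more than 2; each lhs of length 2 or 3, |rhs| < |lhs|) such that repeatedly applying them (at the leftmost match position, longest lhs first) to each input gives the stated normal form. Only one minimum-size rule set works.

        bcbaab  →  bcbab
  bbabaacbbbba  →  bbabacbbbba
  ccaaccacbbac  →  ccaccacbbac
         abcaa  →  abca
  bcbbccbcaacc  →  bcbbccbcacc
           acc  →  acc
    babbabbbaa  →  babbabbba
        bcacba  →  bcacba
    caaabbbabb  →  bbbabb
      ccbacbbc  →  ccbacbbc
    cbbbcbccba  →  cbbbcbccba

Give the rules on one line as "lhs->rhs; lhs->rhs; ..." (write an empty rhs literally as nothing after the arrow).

aa->a; cab->b

  | bcbaab => bcbab
  | bbabaacbbbba => bbabacbbbba
  | ccaaccacbbac => ccaccacbbac
  | abcaa => abca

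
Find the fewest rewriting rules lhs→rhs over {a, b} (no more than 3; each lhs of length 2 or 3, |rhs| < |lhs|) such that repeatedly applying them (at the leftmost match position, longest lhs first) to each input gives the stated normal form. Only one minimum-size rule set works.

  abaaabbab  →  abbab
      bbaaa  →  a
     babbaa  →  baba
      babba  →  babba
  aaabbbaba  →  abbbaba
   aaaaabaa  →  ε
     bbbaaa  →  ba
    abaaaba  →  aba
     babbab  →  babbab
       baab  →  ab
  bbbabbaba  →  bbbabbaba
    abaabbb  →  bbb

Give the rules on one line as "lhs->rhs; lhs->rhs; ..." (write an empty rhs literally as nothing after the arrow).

  | abaaabbab => aaabbab => abbab
  | bbaaa => baa => a
  | babbaa => baba
  | babba

aa->; baa->a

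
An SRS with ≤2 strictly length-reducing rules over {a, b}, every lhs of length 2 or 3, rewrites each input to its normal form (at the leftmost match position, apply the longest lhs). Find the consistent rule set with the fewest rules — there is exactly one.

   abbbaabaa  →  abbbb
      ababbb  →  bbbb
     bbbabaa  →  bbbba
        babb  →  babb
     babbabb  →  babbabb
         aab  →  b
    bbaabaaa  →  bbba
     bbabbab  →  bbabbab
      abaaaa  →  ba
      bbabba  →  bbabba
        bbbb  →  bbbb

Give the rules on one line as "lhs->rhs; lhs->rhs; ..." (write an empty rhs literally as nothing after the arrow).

aa->; aba->b

  | abbbaabaa => abbbbaa => abbbb
  | ababbb => bbbb
  | bbbabaa => bbbba
  | babb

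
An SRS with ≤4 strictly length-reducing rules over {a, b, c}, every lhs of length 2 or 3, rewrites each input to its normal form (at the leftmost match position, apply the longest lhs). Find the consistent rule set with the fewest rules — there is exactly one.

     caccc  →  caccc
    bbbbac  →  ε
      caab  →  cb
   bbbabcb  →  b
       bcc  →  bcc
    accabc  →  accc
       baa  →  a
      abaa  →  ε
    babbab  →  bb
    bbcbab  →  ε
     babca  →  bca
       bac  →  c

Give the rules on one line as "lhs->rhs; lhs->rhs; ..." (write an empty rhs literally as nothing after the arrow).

aa->; ab->; ba->; bbc->a

  | caccc
  | bbbbac => bbbc => ba => ε
  | caab => cb
  | bbbabcb => bbbcb => bab => b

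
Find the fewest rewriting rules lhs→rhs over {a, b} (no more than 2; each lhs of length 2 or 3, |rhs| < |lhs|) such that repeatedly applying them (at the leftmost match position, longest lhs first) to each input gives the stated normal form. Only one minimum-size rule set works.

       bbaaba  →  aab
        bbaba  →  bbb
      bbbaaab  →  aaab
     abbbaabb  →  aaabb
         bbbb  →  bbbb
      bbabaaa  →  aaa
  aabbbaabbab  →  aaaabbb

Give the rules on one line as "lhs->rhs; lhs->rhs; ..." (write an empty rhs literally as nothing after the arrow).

  | bbaaba => baaba => aaba => aab
  | bbaba => bbba => bbb
  | bbbaaab => bbaaab => baaab => aaab
  | abbbaabb => abbaabb => abaabb => aaabb

ba->b; baa->aa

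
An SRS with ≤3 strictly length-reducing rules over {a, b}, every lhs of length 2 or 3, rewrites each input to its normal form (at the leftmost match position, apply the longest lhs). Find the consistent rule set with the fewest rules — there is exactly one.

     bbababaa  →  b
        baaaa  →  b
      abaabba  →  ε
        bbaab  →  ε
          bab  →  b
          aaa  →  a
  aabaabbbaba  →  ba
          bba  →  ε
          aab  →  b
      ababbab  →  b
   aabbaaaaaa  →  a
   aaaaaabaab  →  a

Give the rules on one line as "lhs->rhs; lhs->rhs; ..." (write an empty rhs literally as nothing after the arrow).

  | bbababaa => aababaa => babaa => baa => b
  | baaaa => baa => b
  | abaabba => aabba => bba => aa => ε
  | bbaab => aaab => ab => ε

aa->; ab->; bb->a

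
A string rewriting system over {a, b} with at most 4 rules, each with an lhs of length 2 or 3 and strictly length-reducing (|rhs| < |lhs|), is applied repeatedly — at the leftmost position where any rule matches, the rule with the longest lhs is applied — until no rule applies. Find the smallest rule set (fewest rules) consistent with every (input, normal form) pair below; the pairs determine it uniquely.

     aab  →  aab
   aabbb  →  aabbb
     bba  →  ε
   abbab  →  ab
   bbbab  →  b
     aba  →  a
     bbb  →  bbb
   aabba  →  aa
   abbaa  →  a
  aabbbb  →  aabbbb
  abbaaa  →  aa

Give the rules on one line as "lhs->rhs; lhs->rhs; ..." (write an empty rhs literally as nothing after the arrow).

  | aab
  | aabbb
  | bba => ba => ε
  | abbab => abab => ab

ba->; baa->; bba->ba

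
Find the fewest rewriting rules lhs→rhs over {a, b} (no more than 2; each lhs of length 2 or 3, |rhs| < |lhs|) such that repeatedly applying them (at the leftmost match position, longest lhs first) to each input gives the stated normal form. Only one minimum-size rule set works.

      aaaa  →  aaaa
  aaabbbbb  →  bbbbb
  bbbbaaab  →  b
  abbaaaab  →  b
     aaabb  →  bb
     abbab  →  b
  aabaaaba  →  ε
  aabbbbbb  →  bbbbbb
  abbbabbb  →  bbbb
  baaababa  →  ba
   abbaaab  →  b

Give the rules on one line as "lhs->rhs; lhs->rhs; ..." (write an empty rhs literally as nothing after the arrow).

ab->b; bba->

  | aaaa
  | aaabbbbb => aabbbbb => abbbbb => bbbbb
  | bbbbaaab => bbaab => ab => b
  | abbaaaab => bbaaaab => aaab => aab => ab => b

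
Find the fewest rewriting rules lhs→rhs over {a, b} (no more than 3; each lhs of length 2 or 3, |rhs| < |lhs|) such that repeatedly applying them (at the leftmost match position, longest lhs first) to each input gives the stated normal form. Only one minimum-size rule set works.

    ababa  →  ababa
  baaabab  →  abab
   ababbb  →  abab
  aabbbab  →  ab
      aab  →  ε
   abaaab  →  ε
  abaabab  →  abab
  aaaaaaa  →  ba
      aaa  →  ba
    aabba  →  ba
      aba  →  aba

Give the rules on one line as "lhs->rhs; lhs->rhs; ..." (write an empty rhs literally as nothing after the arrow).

  | ababa
  | baaabab => bbabab => abab
  | ababbb => abab
  | aabbbab => bbbbab => bbab => ab

aa->b; bb->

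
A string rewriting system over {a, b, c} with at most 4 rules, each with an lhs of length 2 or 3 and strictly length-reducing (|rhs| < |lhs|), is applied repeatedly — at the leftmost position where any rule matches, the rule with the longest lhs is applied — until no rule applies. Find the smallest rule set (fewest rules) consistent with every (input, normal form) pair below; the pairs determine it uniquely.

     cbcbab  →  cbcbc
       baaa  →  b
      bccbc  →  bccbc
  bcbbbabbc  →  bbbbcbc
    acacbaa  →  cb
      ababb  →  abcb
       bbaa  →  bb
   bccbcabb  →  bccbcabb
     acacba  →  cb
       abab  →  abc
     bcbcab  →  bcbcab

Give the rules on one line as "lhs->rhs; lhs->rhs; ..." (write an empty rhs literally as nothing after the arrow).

  | cbcbab => cbcbc
  | baaa => baa => ba => b
  | bccbc
  | bcbbbabbc => bbbbabbc => bbbbcbc

aca->; ba->b; bab->bc; cbb->bb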